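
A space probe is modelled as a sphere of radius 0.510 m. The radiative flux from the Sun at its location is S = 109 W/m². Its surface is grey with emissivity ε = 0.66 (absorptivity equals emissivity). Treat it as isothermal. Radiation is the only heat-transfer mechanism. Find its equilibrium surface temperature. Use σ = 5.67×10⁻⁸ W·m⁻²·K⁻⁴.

T ≈ 148 K

At equilibrium, absorbed power = emitted power.
Absorbing cross-section = πr² = 0.8171 m²; emitting surface = 4πr² = 3.269 m² (ratio 4).
εS·A_cross = εσ·A_surf·T⁴  ⇒  T⁴ = S/(4σ)   (ε cancels).
T⁴ = 109/(4·5.67×10⁻⁸) = 4.806×10⁸ K⁴.
T = (4.806×10⁸)^(1/4).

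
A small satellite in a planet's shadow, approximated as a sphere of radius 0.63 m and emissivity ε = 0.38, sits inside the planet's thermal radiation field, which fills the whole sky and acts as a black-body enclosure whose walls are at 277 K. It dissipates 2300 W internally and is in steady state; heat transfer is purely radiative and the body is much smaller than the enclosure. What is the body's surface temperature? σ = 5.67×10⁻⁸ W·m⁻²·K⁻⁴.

T ≈ 406 K

For a small grey body in a large enclosure, net radiated power = εσA(T⁴ − T_w⁴).
Steady state: P = εσA(T⁴ − T_w⁴) with A = 4πr² = 4.988 m².
T⁴ = P/(εσA) + T_w⁴ = 2300/(0.38·5.67×10⁻⁸·4.988) + (277)⁴
    = 2.140×10¹⁰ + 5.887×10⁹ = 2.729×10¹⁰ K⁴.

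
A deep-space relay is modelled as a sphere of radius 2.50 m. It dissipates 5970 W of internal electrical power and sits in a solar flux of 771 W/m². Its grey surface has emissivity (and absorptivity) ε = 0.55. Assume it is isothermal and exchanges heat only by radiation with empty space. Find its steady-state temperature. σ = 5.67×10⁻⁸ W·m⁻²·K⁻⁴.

At steady state, absorbed solar power + internal power = radiated power.
Absorbed: α·S·A_cross = 0.55·771·19.63 = 8326 W (cross-section πr²).
Total input = 8326 + 5970 = 14300 W.
Radiated: εσ·A_surf·T⁴ with A_surf = 4πr² = 78.54 m².
T⁴ = 14300/(0.55·5.67×10⁻⁸·78.54) = 5.837×10⁹ K⁴.

T ≈ 276 K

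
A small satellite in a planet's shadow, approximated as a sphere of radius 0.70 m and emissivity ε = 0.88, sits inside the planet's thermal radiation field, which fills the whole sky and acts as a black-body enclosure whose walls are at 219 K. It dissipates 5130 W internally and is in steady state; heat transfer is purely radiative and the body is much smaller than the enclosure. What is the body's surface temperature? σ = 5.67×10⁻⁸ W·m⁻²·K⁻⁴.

For a small grey body in a large enclosure, net radiated power = εσA(T⁴ − T_w⁴).
Steady state: P = εσA(T⁴ − T_w⁴) with A = 4πr² = 6.158 m².
T⁴ = P/(εσA) + T_w⁴ = 5130/(0.88·5.67×10⁻⁸·6.158) + (219)⁴
    = 1.670×10¹⁰ + 2.300×10⁹ = 1.900×10¹⁰ K⁴.

T ≈ 371 K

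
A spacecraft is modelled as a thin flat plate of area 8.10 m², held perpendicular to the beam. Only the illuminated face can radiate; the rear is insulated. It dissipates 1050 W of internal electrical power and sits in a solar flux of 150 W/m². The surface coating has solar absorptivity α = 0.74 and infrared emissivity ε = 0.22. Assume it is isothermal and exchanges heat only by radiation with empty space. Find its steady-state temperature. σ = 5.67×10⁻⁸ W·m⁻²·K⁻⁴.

At steady state, absorbed solar power + internal power = radiated power.
Absorbed: α·S·A_cross = 0.74·150·8.100 = 899.1 W (cross-section A).
Total input = 899.1 + 1050 = 1949 W.
Radiated: εσ·A_surf·T⁴ with A_surf = A = 8.100 m².
T⁴ = 1949/(0.22·5.67×10⁻⁸·8.100) = 1.929×10¹⁰ K⁴.

T ≈ 373 K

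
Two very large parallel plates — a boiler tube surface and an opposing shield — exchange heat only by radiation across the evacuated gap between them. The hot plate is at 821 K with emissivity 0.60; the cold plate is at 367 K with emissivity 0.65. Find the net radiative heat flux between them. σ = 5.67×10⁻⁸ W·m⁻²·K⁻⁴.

q ≈ 11200 W/m²

For two infinite grey parallel plates, q = σ(T₁⁴ − T₂⁴)/(1/ε₁ + 1/ε₂ − 1).
T₁⁴ − T₂⁴ = 4.543×10¹¹ − 1.814×10¹⁰ = 4.362×10¹¹ K⁴.
1/ε₁ + 1/ε₂ − 1 = 1.667 + 1.538 − 1 = 2.205.
q = 5.67×10⁻⁸ × 4.362×10¹¹ / 2.205.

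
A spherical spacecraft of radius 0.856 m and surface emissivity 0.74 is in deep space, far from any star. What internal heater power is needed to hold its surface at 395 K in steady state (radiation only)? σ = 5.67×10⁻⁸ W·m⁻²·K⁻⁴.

P ≈ 9410 W

P = εσ·4πr²·T⁴.
4πr² = 9.208 m²; T⁴ = 2.434×10¹⁰ K⁴.
P = 0.74·5.67×10⁻⁸·9.208·2.434×10¹⁰.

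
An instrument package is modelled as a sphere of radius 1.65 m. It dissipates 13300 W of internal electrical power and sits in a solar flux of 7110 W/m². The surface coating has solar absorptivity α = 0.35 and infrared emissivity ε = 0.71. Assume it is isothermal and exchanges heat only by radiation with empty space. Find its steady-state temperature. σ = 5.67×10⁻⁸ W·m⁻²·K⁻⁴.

T ≈ 398 K

At steady state, absorbed solar power + internal power = radiated power.
Absorbed: α·S·A_cross = 0.35·7110·8.553 = 21280 W (cross-section πr²).
Total input = 21280 + 13300 = 34580 W.
Radiated: εσ·A_surf·T⁴ with A_surf = 4πr² = 34.21 m².
T⁴ = 34580/(0.71·5.67×10⁻⁸·34.21) = 2.511×10¹⁰ K⁴.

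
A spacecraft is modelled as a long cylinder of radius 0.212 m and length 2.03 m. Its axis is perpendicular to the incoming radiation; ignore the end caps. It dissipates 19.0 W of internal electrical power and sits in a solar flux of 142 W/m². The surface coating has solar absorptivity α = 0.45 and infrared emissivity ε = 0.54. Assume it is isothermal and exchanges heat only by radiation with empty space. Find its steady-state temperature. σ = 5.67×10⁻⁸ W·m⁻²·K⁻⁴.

At steady state, absorbed solar power + internal power = radiated power.
Absorbed: α·S·A_cross = 0.45·142·0.8607 = 55.00 W (cross-section 2rL).
Total input = 55.00 + 19.0 = 74.00 W.
Radiated: εσ·A_surf·T⁴ with A_surf = 2πrL = 2.704 m².
T⁴ = 74.00/(0.54·5.67×10⁻⁸·2.704) = 8.938×10⁸ K⁴.

T ≈ 173 K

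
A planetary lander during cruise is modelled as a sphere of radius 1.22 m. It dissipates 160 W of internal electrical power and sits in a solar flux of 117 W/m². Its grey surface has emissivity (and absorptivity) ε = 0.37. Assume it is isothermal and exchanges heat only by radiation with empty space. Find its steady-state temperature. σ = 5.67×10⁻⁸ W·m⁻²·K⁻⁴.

T ≈ 174 K

At steady state, absorbed solar power + internal power = radiated power.
Absorbed: α·S·A_cross = 0.37·117·4.676 = 202.4 W (cross-section πr²).
Total input = 202.4 + 160 = 362.4 W.
Radiated: εσ·A_surf·T⁴ with A_surf = 4πr² = 18.70 m².
T⁴ = 362.4/(0.37·5.67×10⁻⁸·18.70) = 9.236×10⁸ K⁴.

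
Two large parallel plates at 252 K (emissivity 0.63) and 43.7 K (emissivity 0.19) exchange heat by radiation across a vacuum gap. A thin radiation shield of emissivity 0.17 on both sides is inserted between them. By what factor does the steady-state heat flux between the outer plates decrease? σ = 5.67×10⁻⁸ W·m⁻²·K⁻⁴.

Without shield: q₀ = σΔ(T⁴)/(1/ε₁+1/ε₂−1) with denominator 5.850.
With shield the two gaps are in series; the resistances add: (1/ε₁+1/ε_s−1)+(1/ε_s+1/ε₂−1) = 6.470+10.15 = 16.62.
Heat-flux ratio q₀/q = 16.62/5.850.

factor ≈ 2.84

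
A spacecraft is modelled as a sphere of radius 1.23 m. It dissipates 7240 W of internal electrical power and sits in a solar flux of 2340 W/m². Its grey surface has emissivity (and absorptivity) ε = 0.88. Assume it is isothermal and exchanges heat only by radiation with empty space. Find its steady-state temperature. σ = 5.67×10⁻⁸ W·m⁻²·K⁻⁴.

T ≈ 366 K

At steady state, absorbed solar power + internal power = radiated power.
Absorbed: α·S·A_cross = 0.88·2340·4.753 = 9787 W (cross-section πr²).
Total input = 9787 + 7240 = 17030 W.
Radiated: εσ·A_surf·T⁴ with A_surf = 4πr² = 19.01 m².
T⁴ = 17030/(0.88·5.67×10⁻⁸·19.01) = 1.795×10¹⁰ K⁴.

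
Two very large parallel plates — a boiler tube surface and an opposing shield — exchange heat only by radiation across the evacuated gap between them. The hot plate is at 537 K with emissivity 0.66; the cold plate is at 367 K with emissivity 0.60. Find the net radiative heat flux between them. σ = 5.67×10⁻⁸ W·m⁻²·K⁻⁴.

q ≈ 1690 W/m²

For two infinite grey parallel plates, q = σ(T₁⁴ − T₂⁴)/(1/ε₁ + 1/ε₂ − 1).
T₁⁴ − T₂⁴ = 8.316×10¹⁰ − 1.814×10¹⁰ = 6.502×10¹⁰ K⁴.
1/ε₁ + 1/ε₂ − 1 = 1.515 + 1.667 − 1 = 2.182.
q = 5.67×10⁻⁸ × 6.502×10¹⁰ / 2.182.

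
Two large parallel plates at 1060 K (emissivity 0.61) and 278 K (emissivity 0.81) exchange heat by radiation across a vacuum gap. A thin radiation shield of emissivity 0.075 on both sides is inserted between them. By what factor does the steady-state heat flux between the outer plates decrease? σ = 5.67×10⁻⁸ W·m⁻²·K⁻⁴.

factor ≈ 14.7

Without shield: q₀ = σΔ(T⁴)/(1/ε₁+1/ε₂−1) with denominator 1.874.
With shield the two gaps are in series; the resistances add: (1/ε₁+1/ε_s−1)+(1/ε_s+1/ε₂−1) = 13.97+13.57 = 27.54.
Heat-flux ratio q₀/q = 27.54/1.874.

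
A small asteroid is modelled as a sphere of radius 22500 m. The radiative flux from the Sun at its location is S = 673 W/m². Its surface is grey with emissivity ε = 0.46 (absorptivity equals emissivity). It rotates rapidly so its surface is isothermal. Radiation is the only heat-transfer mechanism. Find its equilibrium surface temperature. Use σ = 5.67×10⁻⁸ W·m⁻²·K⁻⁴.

At equilibrium, absorbed power = emitted power.
Absorbing cross-section = πr² = 1.590×10⁹ m²; emitting surface = 4πr² = 6.362×10⁹ m² (ratio 4).
εS·A_cross = εσ·A_surf·T⁴  ⇒  T⁴ = S/(4σ)   (ε cancels).
T⁴ = 673/(4·5.67×10⁻⁸) = 2.967×10⁹ K⁴.
T = (2.967×10⁹)^(1/4).

T ≈ 233 K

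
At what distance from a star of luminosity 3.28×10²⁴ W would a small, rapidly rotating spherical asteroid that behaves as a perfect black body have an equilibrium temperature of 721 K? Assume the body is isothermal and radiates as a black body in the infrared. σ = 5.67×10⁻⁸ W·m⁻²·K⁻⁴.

d ≈ 2.06×10⁹ m

For an isothermal black-emitting sphere, (1−a)S·πr² = σ·4πr²·T⁴ ⇒ S = 4σT⁴/(1−a).
S = 4·5.67×10⁻⁸·(721)⁴/1.00 = 61290 W/m².
Flux falls as S = L/(4πd²), so d = √(L/(4πS)) = √(3.28×10²⁴/(4π·61290)).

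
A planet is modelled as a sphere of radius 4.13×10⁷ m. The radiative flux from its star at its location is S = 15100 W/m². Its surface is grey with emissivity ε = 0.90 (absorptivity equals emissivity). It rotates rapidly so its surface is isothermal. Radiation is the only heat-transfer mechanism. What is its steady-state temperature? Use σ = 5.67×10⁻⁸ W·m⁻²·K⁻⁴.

T ≈ 508 K

At equilibrium, absorbed power = emitted power.
Absorbing cross-section = πr² = 5.359×10¹⁵ m²; emitting surface = 4πr² = 2.143×10¹⁶ m² (ratio 4).
εS·A_cross = εσ·A_surf·T⁴  ⇒  T⁴ = S/(4σ)   (ε cancels).
T⁴ = 15100/(4·5.67×10⁻⁸) = 6.658×10¹⁰ K⁴.
T = (6.658×10¹⁰)^(1/4).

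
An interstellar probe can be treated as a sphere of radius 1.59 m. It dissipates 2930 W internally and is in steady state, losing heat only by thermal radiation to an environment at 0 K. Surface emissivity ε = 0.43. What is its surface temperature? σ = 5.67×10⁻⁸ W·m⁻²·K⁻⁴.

T ≈ 248 K

Steady state: internal power = radiated power, P = εσA T⁴.
Radiating area A = 4πr² = 31.77 m².
T⁴ = P/(εσA) = 2930/(0.43·5.67×10⁻⁸·31.77) = 3.783×10⁹ K⁴.
T = (3.783×10⁹)^(1/4).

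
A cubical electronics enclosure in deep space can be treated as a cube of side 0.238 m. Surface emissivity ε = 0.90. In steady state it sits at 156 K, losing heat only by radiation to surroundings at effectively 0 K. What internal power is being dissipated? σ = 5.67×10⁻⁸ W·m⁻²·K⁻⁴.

Steady state: P = εσA T⁴.
A = 6L² = 0.3399 m²; T⁴ = (156)⁴ = 5.922×10⁸ K⁴.
P = 0.90 × 5.67×10⁻⁸ × 0.3399 × 5.922×10⁸.

P ≈ 10.3 W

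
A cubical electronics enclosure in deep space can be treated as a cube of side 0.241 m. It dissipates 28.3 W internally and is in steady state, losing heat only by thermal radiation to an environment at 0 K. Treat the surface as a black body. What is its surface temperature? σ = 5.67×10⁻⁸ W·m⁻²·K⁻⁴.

T ≈ 195 K

Steady state: internal power = radiated power, P = εσA T⁴.
Radiating area A = 6L² = 0.3485 m².
T⁴ = P/(εσA) = 28.3/(1.0·5.67×10⁻⁸·0.3485) = 1.432×10⁹ K⁴.
T = (1.432×10⁹)^(1/4).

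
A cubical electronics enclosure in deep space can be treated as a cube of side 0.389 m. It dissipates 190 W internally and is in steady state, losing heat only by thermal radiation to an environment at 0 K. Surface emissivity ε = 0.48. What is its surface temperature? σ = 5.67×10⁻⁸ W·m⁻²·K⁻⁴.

Steady state: internal power = radiated power, P = εσA T⁴.
Radiating area A = 6L² = 0.9079 m².
T⁴ = P/(εσA) = 190/(0.48·5.67×10⁻⁸·0.9079) = 7.689×10⁹ K⁴.
T = (7.689×10⁹)^(1/4).

T ≈ 296 K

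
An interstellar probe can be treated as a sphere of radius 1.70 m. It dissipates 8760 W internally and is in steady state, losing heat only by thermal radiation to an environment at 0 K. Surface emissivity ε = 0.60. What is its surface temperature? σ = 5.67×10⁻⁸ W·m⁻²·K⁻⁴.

Steady state: internal power = radiated power, P = εσA T⁴.
Radiating area A = 4πr² = 36.32 m².
T⁴ = P/(εσA) = 8760/(0.60·5.67×10⁻⁸·36.32) = 7.090×10⁹ K⁴.
T = (7.090×10⁹)^(1/4).

T ≈ 290 K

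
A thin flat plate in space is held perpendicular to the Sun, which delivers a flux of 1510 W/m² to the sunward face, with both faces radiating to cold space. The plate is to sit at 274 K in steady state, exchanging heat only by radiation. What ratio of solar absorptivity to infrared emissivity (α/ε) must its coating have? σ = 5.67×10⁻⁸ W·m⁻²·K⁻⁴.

Balance: αS·A = εσ·2A·T⁴ ⇒ α/ε = 2σT⁴/S.
α/ε = 2·5.67×10⁻⁸·(274)⁴/1510 = 2·5.67×10⁻⁸·5.636×10⁹/1510.

α/ε ≈ 0.423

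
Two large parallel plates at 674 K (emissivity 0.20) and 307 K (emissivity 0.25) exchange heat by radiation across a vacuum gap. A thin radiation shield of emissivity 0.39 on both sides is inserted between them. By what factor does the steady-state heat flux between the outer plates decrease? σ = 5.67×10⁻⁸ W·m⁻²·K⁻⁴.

factor ≈ 1.52

Without shield: q₀ = σΔ(T⁴)/(1/ε₁+1/ε₂−1) with denominator 8.000.
With shield the two gaps are in series; the resistances add: (1/ε₁+1/ε_s−1)+(1/ε_s+1/ε₂−1) = 6.564+5.564 = 12.13.
Heat-flux ratio q₀/q = 12.13/8.000.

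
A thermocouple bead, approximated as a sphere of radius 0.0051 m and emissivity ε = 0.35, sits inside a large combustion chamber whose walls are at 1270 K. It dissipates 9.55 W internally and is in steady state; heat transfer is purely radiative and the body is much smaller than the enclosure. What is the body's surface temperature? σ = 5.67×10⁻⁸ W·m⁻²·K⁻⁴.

For a small grey body in a large enclosure, net radiated power = εσA(T⁴ − T_w⁴).
Steady state: P = εσA(T⁴ − T_w⁴) with A = 4πr² = 3.269×10⁻⁴ m².
T⁴ = P/(εσA) + T_w⁴ = 9.55/(0.35·5.67×10⁻⁸·3.269×10⁻⁴) + (1270)⁴
    = 1.472×10¹² + 2.601×10¹² = 4.074×10¹² K⁴.

T ≈ 1420 K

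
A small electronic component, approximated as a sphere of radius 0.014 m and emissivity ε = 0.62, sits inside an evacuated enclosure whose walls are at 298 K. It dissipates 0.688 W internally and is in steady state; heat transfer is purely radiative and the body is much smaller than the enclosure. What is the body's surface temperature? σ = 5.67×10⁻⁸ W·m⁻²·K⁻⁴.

For a small grey body in a large enclosure, net radiated power = εσA(T⁴ − T_w⁴).
Steady state: P = εσA(T⁴ − T_w⁴) with A = 4πr² = 0.002463 m².
T⁴ = P/(εσA) + T_w⁴ = 0.688/(0.62·5.67×10⁻⁸·0.002463) + (298)⁴
    = 7.946×10⁹ + 7.886×10⁹ = 1.583×10¹⁰ K⁴.

T ≈ 355 K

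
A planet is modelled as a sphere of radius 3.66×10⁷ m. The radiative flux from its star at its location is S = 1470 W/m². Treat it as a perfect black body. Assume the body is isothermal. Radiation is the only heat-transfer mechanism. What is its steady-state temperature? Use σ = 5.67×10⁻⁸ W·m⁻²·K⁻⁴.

T ≈ 284 K

At equilibrium, absorbed power = emitted power.
Absorbing cross-section = πr² = 4.208×10¹⁵ m²; emitting surface = 4πr² = 1.683×10¹⁶ m² (ratio 4).
S·A_cross = εσ·A_surf·T⁴  ⇒  T⁴ = S/(4σ).
T⁴ = 1.00·1470/(4·5.67×10⁻⁸) = 6.481×10⁹ K⁴.
T = (6.481×10⁹)^(1/4).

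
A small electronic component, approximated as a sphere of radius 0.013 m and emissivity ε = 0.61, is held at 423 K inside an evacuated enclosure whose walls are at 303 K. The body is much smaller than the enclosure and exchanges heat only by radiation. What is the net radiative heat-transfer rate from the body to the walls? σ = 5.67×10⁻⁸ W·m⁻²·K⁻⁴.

P_net ≈ 1.73 W

For a small grey body in a large enclosure: P_net = εσA(T_body⁴ − T_wall⁴).
A = 4πr² = 0.002124 m²; T_body⁴ − T_wall⁴ = 3.202×10¹⁰ − 8.429×10⁹ = 2.359×10¹⁰ K⁴.
|P_net| = 0.61·5.67×10⁻⁸·0.002124·2.359×10¹⁰.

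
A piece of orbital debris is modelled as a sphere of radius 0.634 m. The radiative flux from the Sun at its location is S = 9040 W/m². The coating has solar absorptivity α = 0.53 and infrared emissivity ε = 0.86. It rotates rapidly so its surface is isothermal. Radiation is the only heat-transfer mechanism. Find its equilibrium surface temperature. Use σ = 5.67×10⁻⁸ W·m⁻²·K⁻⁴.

At equilibrium, absorbed power = emitted power.
Absorbing cross-section = πr² = 1.263 m²; emitting surface = 4πr² = 5.051 m² (ratio 4).
αS·A_cross = εσ·A_surf·T⁴  ⇒  T⁴ = αS/(ε·4σ).
T⁴ = 0.530·9040/(0.86·4·5.67×10⁻⁸) = 2.456×10¹⁰ K⁴.
T = (2.456×10¹⁰)^(1/4).

T ≈ 396 K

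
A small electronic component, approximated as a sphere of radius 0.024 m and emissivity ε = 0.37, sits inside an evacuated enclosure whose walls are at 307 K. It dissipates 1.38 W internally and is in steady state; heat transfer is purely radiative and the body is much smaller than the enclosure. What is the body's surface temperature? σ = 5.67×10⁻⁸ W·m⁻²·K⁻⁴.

For a small grey body in a large enclosure, net radiated power = εσA(T⁴ − T_w⁴).
Steady state: P = εσA(T⁴ − T_w⁴) with A = 4πr² = 0.007238 m².
T⁴ = P/(εσA) + T_w⁴ = 1.38/(0.37·5.67×10⁻⁸·0.007238) + (307)⁴
    = 9.088×10⁹ + 8.883×10⁹ = 1.797×10¹⁰ K⁴.

T ≈ 366 K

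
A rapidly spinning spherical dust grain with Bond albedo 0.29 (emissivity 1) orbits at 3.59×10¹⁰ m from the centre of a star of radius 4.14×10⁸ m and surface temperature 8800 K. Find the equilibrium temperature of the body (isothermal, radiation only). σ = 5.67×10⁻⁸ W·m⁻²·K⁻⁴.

T ≈ 613 K

The star's surface emits σT_*⁴; at distance d the flux is S = σT_*⁴(R_*/d)².
S = 5.67×10⁻⁸·(8800)⁴·(4.14×10⁸/3.59×10¹⁰)² = 45220 W/m².
For an isothermal sphere T⁴ = (1−a)S/(4σ) = 1.416×10¹¹ K⁴.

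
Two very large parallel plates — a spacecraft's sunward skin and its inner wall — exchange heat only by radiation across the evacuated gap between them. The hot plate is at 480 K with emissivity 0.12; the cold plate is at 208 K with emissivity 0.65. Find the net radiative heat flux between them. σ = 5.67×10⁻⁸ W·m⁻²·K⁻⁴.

For two infinite grey parallel plates, q = σ(T₁⁴ − T₂⁴)/(1/ε₁ + 1/ε₂ − 1).
T₁⁴ − T₂⁴ = 5.308×10¹⁰ − 1.872×10⁹ = 5.121×10¹⁰ K⁴.
1/ε₁ + 1/ε₂ − 1 = 8.333 + 1.538 − 1 = 8.872.
q = 5.67×10⁻⁸ × 5.121×10¹⁰ / 8.872.

q ≈ 327 W/m²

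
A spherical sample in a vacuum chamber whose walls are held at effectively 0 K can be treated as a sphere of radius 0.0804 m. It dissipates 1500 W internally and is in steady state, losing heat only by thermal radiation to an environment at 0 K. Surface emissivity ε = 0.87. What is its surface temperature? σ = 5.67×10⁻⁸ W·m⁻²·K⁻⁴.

Steady state: internal power = radiated power, P = εσA T⁴.
Radiating area A = 4πr² = 0.08123 m².
T⁴ = P/(εσA) = 1500/(0.87·5.67×10⁻⁸·0.08123) = 3.743×10¹¹ K⁴.
T = (3.743×10¹¹)^(1/4).

T ≈ 782 K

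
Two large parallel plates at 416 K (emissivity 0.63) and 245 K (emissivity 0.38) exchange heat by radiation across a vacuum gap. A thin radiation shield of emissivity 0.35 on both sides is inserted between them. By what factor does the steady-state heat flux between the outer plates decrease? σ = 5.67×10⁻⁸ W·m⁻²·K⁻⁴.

factor ≈ 2.46

Without shield: q₀ = σΔ(T⁴)/(1/ε₁+1/ε₂−1) with denominator 3.219.
With shield the two gaps are in series; the resistances add: (1/ε₁+1/ε_s−1)+(1/ε_s+1/ε₂−1) = 3.444+4.489 = 7.933.
Heat-flux ratio q₀/q = 7.933/3.219.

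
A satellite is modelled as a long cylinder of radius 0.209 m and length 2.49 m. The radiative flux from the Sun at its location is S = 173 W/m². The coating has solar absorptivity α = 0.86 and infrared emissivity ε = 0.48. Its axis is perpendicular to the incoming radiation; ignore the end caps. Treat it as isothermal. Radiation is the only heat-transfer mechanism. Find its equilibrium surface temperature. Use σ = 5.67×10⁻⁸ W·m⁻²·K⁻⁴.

T ≈ 204 K

At equilibrium, absorbed power = emitted power.
Absorbing cross-section = 2rL = 1.041 m²; emitting surface = 2πrL = 3.270 m² (ratio π).
αS·A_cross = εσ·A_surf·T⁴  ⇒  T⁴ = αS/(ε·πσ).
T⁴ = 0.860·173/(0.48·π·5.67×10⁻⁸) = 1.740×10⁹ K⁴.
T = (1.740×10⁹)^(1/4).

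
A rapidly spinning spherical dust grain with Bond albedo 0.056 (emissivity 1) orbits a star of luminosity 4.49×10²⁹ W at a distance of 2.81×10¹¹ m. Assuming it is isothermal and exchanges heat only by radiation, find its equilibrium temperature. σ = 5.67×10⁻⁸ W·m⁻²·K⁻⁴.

First find the stellar flux at distance d: S = L/(4πd²) = 4.49×10²⁹/(4π·(2.81×10¹¹)²) = 4.525×10⁵ W/m².
For an isothermal sphere, absorbed (1−a)S·πr² = emitted σ·4πr²·T⁴, so T⁴ = (1−a)S/(4σ).
T⁴ = 0.944·4.525×10⁵/(4·5.67×10⁻⁸) = 1.883×10¹² K⁴.

T ≈ 1170 K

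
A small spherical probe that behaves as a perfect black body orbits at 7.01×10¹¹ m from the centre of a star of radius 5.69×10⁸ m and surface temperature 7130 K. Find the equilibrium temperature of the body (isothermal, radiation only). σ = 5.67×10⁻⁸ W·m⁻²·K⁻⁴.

The star's surface emits σT_*⁴; at distance d the flux is S = σT_*⁴(R_*/d)².
S = 5.67×10⁻⁸·(7130)⁴·(5.69×10⁸/7.01×10¹¹)² = 96.54 W/m².
For an isothermal sphere T⁴ = (1−a)S/(4σ) = 4.257×10⁸ K⁴.

T ≈ 144 K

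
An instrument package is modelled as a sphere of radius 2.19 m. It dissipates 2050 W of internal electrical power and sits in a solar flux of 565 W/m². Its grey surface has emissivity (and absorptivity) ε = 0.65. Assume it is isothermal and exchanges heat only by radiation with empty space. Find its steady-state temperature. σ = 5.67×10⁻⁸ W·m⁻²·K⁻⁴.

At steady state, absorbed solar power + internal power = radiated power.
Absorbed: α·S·A_cross = 0.65·565·15.07 = 5533 W (cross-section πr²).
Total input = 5533 + 2050 = 7583 W.
Radiated: εσ·A_surf·T⁴ with A_surf = 4πr² = 60.27 m².
T⁴ = 7583/(0.65·5.67×10⁻⁸·60.27) = 3.414×10⁹ K⁴.

T ≈ 242 K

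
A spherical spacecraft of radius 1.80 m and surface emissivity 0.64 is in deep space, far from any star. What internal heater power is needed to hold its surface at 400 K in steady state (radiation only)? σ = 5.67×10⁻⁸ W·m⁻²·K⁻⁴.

P = εσ·4πr²·T⁴.
4πr² = 40.72 m²; T⁴ = 2.560×10¹⁰ K⁴.
P = 0.64·5.67×10⁻⁸·40.72·2.560×10¹⁰.

P ≈ 37800 W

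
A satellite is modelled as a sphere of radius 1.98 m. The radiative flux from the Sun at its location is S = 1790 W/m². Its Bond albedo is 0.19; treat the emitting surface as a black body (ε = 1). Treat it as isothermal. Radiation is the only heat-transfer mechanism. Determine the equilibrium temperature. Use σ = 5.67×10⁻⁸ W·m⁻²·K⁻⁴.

T ≈ 283 K

At equilibrium, absorbed power = emitted power.
Absorbing cross-section = πr² = 12.32 m²; emitting surface = 4πr² = 49.27 m² (ratio 4).
(1−a)S·A_cross = εσ·A_surf·T⁴  ⇒  T⁴ = (1−a)S/(4σ).
T⁴ = 0.810·1790/(4·5.67×10⁻⁸) = 6.393×10⁹ K⁴.
T = (6.393×10⁹)^(1/4).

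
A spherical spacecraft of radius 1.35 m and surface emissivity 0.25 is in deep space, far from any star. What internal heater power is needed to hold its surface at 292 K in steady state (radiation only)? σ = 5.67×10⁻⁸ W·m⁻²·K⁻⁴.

P = εσ·4πr²·T⁴.
4πr² = 22.90 m²; T⁴ = 7.270×10⁹ K⁴.
P = 0.25·5.67×10⁻⁸·22.90·7.270×10⁹.

P ≈ 2360 W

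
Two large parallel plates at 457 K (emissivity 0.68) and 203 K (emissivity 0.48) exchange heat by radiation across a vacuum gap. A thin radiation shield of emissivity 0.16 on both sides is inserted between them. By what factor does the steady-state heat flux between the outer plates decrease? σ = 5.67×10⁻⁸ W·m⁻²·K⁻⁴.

Without shield: q₀ = σΔ(T⁴)/(1/ε₁+1/ε₂−1) with denominator 2.554.
With shield the two gaps are in series; the resistances add: (1/ε₁+1/ε_s−1)+(1/ε_s+1/ε₂−1) = 6.721+7.333 = 14.05.
Heat-flux ratio q₀/q = 14.05/2.554.

factor ≈ 5.50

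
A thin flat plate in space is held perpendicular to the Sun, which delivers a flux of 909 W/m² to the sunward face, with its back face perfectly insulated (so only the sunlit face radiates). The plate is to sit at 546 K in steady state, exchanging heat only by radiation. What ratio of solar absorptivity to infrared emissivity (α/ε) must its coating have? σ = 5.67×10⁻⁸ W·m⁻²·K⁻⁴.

α/ε ≈ 5.54

Balance: αS·A = εσ·1A·T⁴ ⇒ α/ε = σT⁴/S.
α/ε = 5.67×10⁻⁸·(546)⁴/909 = 5.67×10⁻⁸·8.887×10¹⁰/909.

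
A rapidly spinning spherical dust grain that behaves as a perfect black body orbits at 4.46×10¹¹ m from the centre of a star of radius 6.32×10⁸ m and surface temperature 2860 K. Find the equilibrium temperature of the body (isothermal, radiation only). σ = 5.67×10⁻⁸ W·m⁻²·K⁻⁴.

The star's surface emits σT_*⁴; at distance d the flux is S = σT_*⁴(R_*/d)².
S = 5.67×10⁻⁸·(2860)⁴·(6.32×10⁸/4.46×10¹¹)² = 7.617 W/m².
For an isothermal sphere T⁴ = (1−a)S/(4σ) = 3.359×10⁷ K⁴.

T ≈ 76.1 K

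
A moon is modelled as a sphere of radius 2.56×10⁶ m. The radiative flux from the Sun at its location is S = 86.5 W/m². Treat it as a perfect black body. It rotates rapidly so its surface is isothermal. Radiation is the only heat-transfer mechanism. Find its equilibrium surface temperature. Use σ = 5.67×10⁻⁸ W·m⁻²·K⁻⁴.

At equilibrium, absorbed power = emitted power.
Absorbing cross-section = πr² = 2.059×10¹³ m²; emitting surface = 4πr² = 8.235×10¹³ m² (ratio 4).
S·A_cross = εσ·A_surf·T⁴  ⇒  T⁴ = S/(4σ).
T⁴ = 1.00·86.5/(4·5.67×10⁻⁸) = 3.814×10⁸ K⁴.
T = (3.814×10⁸)^(1/4).

T ≈ 140 K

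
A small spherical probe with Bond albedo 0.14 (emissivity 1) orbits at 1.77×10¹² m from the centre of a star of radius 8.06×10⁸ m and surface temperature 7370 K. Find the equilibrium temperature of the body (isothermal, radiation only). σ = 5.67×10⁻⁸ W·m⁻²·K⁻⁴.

The star's surface emits σT_*⁴; at distance d the flux is S = σT_*⁴(R_*/d)².
S = 5.67×10⁻⁸·(7370)⁴·(8.06×10⁸/1.77×10¹²)² = 34.69 W/m².
For an isothermal sphere T⁴ = (1−a)S/(4σ) = 1.315×10⁸ K⁴.

T ≈ 107 K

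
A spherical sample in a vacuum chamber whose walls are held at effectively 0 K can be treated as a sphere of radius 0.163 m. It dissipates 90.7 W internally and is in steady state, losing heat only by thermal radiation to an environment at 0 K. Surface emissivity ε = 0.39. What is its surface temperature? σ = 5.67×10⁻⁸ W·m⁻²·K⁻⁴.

Steady state: internal power = radiated power, P = εσA T⁴.
Radiating area A = 4πr² = 0.3339 m².
T⁴ = P/(εσA) = 90.7/(0.39·5.67×10⁻⁸·0.3339) = 1.228×10¹⁰ K⁴.
T = (1.228×10¹⁰)^(1/4).

T ≈ 333 K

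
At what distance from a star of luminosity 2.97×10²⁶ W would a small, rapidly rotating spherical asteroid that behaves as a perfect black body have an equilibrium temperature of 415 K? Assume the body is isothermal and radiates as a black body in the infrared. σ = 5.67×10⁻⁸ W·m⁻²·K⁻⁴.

For an isothermal black-emitting sphere, (1−a)S·πr² = σ·4πr²·T⁴ ⇒ S = 4σT⁴/(1−a).
S = 4·5.67×10⁻⁸·(415)⁴/1.00 = 6727 W/m².
Flux falls as S = L/(4πd²), so d = √(L/(4πS)) = √(2.97×10²⁶/(4π·6727)).

d ≈ 5.93×10¹⁰ m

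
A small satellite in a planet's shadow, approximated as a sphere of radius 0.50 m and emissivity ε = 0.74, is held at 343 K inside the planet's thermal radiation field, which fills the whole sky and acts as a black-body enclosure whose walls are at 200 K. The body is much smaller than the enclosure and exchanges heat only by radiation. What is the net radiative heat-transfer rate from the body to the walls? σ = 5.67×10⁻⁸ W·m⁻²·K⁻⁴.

For a small grey body in a large enclosure: P_net = εσA(T_body⁴ − T_wall⁴).
A = 4πr² = 3.142 m²; T_body⁴ − T_wall⁴ = 1.384×10¹⁰ − 1.600×10⁹ = 1.224×10¹⁰ K⁴.
|P_net| = 0.74·5.67×10⁻⁸·3.142·1.224×10¹⁰.

P_net ≈ 1610 W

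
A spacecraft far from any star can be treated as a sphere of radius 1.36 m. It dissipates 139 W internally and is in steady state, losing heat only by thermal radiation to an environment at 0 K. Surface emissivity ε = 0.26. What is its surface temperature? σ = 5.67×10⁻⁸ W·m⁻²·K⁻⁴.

T ≈ 142 K

Steady state: internal power = radiated power, P = εσA T⁴.
Radiating area A = 4πr² = 23.24 m².
T⁴ = P/(εσA) = 139/(0.26·5.67×10⁻⁸·23.24) = 4.057×10⁸ K⁴.
T = (4.057×10⁸)^(1/4).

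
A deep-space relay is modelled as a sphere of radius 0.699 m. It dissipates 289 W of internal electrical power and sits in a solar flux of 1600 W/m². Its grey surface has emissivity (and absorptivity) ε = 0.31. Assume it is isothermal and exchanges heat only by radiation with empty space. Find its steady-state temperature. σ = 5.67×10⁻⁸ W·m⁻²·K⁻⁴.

T ≈ 314 K

At steady state, absorbed solar power + internal power = radiated power.
Absorbed: α·S·A_cross = 0.31·1600·1.535 = 761.4 W (cross-section πr²).
Total input = 761.4 + 289 = 1050 W.
Radiated: εσ·A_surf·T⁴ with A_surf = 4πr² = 6.140 m².
T⁴ = 1050/(0.31·5.67×10⁻⁸·6.140) = 9.733×10⁹ K⁴.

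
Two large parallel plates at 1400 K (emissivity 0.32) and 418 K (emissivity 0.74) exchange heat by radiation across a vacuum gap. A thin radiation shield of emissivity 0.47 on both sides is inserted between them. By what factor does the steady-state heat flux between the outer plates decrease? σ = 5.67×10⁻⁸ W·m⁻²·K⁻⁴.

factor ≈ 1.94

Without shield: q₀ = σΔ(T⁴)/(1/ε₁+1/ε₂−1) with denominator 3.476.
With shield the two gaps are in series; the resistances add: (1/ε₁+1/ε_s−1)+(1/ε_s+1/ε₂−1) = 4.253+2.479 = 6.732.
Heat-flux ratio q₀/q = 6.732/3.476.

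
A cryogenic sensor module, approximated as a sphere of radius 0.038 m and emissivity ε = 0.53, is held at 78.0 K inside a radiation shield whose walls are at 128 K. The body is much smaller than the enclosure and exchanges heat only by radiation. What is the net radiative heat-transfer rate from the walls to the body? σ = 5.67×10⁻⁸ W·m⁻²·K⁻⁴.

P_net ≈ 0.126 W

For a small grey body in a large enclosure: P_net = εσA(T_body⁴ − T_wall⁴).
A = 4πr² = 0.01815 m²; T_body⁴ − T_wall⁴ = 3.702×10⁷ − 2.684×10⁸ = -2.314×10⁸ K⁴.
|P_net| = 0.53·5.67×10⁻⁸·0.01815·2.314×10⁸.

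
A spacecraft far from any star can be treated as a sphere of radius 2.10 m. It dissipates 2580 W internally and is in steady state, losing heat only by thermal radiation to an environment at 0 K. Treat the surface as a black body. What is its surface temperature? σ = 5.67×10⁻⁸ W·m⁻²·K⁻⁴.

T ≈ 169 K

Steady state: internal power = radiated power, P = εσA T⁴.
Radiating area A = 4πr² = 55.42 m².
T⁴ = P/(εσA) = 2580/(1.0·5.67×10⁻⁸·55.42) = 8.211×10⁸ K⁴.
T = (8.211×10⁸)^(1/4).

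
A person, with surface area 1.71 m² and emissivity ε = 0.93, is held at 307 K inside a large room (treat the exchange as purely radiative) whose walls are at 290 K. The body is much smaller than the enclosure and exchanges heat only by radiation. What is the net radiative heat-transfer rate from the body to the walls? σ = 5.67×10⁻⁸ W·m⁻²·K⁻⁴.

P_net ≈ 163 W

For a small grey body in a large enclosure: P_net = εσA(T_body⁴ − T_wall⁴).
A = 1.71 m²; T_body⁴ − T_wall⁴ = 8.883×10⁹ − 7.073×10⁹ = 1.810×10⁹ K⁴.
|P_net| = 0.93·5.67×10⁻⁸·1.710·1.810×10⁹.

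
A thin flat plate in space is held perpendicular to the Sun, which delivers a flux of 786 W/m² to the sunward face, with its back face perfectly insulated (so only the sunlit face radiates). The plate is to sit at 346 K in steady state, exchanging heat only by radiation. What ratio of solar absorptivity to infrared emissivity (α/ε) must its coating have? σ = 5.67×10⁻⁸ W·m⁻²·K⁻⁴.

Balance: αS·A = εσ·1A·T⁴ ⇒ α/ε = σT⁴/S.
α/ε = 5.67×10⁻⁸·(346)⁴/786 = 5.67×10⁻⁸·1.433×10¹⁰/786.

α/ε ≈ 1.03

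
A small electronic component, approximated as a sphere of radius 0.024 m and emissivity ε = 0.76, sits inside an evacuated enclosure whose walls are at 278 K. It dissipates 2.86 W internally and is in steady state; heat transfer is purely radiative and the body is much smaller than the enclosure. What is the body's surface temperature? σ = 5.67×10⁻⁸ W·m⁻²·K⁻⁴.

T ≈ 351 K

For a small grey body in a large enclosure, net radiated power = εσA(T⁴ − T_w⁴).
Steady state: P = εσA(T⁴ − T_w⁴) with A = 4πr² = 0.007238 m².
T⁴ = P/(εσA) + T_w⁴ = 2.86/(0.76·5.67×10⁻⁸·0.007238) + (278)⁴
    = 9.169×10⁹ + 5.973×10⁹ = 1.514×10¹⁰ K⁴.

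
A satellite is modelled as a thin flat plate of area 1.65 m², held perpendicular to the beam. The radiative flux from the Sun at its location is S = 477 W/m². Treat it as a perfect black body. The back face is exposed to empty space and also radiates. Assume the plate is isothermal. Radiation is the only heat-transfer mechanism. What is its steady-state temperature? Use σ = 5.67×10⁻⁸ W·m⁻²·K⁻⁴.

T ≈ 255 K

At equilibrium, absorbed power = emitted power.
Absorbing cross-section = A = 1.650 m²; emitting surface = 2A = 3.300 m² (ratio 2).
S·A_cross = εσ·A_surf·T⁴  ⇒  T⁴ = S/(2σ).
T⁴ = 1.00·477/(2·5.67×10⁻⁸) = 4.206×10⁹ K⁴.
T = (4.206×10⁹)^(1/4).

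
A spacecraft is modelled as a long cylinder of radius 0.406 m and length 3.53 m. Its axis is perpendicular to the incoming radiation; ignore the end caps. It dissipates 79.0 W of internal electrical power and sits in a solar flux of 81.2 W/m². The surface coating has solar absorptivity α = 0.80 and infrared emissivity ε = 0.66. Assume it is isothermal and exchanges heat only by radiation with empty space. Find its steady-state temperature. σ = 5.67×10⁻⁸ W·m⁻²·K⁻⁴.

T ≈ 167 K

At steady state, absorbed solar power + internal power = radiated power.
Absorbed: α·S·A_cross = 0.80·81.2·2.866 = 186.2 W (cross-section 2rL).
Total input = 186.2 + 79.0 = 265.2 W.
Radiated: εσ·A_surf·T⁴ with A_surf = 2πrL = 9.005 m².
T⁴ = 265.2/(0.66·5.67×10⁻⁸·9.005) = 7.870×10⁸ K⁴.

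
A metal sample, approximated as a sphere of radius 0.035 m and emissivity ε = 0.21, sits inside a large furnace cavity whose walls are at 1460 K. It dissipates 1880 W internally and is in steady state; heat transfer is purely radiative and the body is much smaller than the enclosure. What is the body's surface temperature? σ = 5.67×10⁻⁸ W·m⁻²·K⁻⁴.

For a small grey body in a large enclosure, net radiated power = εσA(T⁴ − T_w⁴).
Steady state: P = εσA(T⁴ − T_w⁴) with A = 4πr² = 0.01539 m².
T⁴ = P/(εσA) + T_w⁴ = 1880/(0.21·5.67×10⁻⁸·0.01539) + (1460)⁴
    = 1.026×10¹³ + 4.544×10¹² = 1.480×10¹³ K⁴.

T ≈ 1960 K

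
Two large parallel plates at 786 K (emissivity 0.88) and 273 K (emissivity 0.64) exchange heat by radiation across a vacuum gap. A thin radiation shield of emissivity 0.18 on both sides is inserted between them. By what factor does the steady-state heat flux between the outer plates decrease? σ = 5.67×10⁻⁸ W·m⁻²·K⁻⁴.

factor ≈ 6.95

Without shield: q₀ = σΔ(T⁴)/(1/ε₁+1/ε₂−1) with denominator 1.699.
With shield the two gaps are in series; the resistances add: (1/ε₁+1/ε_s−1)+(1/ε_s+1/ε₂−1) = 5.692+6.118 = 11.81.
Heat-flux ratio q₀/q = 11.81/1.699.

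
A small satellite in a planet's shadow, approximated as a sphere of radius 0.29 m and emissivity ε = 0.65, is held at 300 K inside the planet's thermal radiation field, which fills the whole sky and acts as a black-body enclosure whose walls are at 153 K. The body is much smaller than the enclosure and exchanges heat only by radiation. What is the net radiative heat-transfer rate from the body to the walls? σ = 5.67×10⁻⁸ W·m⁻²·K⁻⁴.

P_net ≈ 294 W

For a small grey body in a large enclosure: P_net = εσA(T_body⁴ − T_wall⁴).
A = 4πr² = 1.057 m²; T_body⁴ − T_wall⁴ = 8.100×10⁹ − 5.480×10⁸ = 7.552×10⁹ K⁴.
|P_net| = 0.65·5.67×10⁻⁸·1.057·7.552×10⁹.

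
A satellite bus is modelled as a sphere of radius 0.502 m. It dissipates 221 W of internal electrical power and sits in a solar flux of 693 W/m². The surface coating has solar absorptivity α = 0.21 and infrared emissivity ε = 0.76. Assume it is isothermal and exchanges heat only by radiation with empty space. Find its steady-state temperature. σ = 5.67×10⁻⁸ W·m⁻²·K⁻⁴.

At steady state, absorbed solar power + internal power = radiated power.
Absorbed: α·S·A_cross = 0.21·693·0.7917 = 115.2 W (cross-section πr²).
Total input = 115.2 + 221 = 336.2 W.
Radiated: εσ·A_surf·T⁴ with A_surf = 4πr² = 3.167 m².
T⁴ = 336.2/(0.76·5.67×10⁻⁸·3.167) = 2.464×10⁹ K⁴.

T ≈ 223 K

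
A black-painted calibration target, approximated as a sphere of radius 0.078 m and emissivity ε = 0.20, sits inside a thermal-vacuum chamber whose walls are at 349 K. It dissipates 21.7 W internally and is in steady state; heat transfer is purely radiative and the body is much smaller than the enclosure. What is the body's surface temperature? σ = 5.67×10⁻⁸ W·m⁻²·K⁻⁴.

For a small grey body in a large enclosure, net radiated power = εσA(T⁴ − T_w⁴).
Steady state: P = εσA(T⁴ − T_w⁴) with A = 4πr² = 0.07645 m².
T⁴ = P/(εσA) + T_w⁴ = 21.7/(0.20·5.67×10⁻⁸·0.07645) + (349)⁴
    = 2.503×10¹⁰ + 1.484×10¹⁰ = 3.986×10¹⁰ K⁴.

T ≈ 447 K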